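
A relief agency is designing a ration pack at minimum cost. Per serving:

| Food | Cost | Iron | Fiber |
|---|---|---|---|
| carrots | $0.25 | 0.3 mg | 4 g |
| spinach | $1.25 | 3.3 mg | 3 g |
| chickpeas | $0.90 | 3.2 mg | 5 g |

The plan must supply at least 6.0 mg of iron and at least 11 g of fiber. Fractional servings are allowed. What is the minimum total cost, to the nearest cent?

$1.76

Two binding constraints pin down two serving amounts, so the optimal mix uses at most two foods. The candidates are each food alone (scaled to the tighter of iron/fiber) and each pair with both constraints tight.
carrots only: max(6.0/0.3, 11/4) = 20 servings → $5.00.
spinach only: max(6.0/3.3, 11/3) = 3.667 servings → $4.58.
chickpeas only: max(6.0/3.2, 11/5) = 2.2 servings → $1.98.
carrots + spinach with both tight: 1.488 servings and 1.683 servings → $2.48.
carrots + chickpeas with both tight: 0.4602 servings and 1.832 servings → $1.76.
spinach + chickpeas: the both-tight solution has a negative serving — not a feasible corner.
The minimum over all feasible corners is $1.76.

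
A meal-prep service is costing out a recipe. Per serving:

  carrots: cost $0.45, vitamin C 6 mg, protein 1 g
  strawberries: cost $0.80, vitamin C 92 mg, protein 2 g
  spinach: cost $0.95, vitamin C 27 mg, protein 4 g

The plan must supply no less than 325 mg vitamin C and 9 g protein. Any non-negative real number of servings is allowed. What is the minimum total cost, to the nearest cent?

Check every corner: each single food scaled to meet both minima, and each pair solved so both constraints bind.
carrots only: max(325/6, 9/1) = 54.17 servings → $24.38.
strawberries only: max(325/92, 9/2) = 4.5 servings → $3.60.
spinach only: max(325/27, 9/4) = 12.04 servings → $11.44.
carrots + strawberries with both tight: 2.225 servings and 3.388 servings → $3.71.
carrots + spinach with both targets exact would need a negative amount; discard.
strawberries + spinach with both tight: 3.366 servings and 0.5669 servings → $3.23.
So the least-cost plan costs $3.23.

$3.23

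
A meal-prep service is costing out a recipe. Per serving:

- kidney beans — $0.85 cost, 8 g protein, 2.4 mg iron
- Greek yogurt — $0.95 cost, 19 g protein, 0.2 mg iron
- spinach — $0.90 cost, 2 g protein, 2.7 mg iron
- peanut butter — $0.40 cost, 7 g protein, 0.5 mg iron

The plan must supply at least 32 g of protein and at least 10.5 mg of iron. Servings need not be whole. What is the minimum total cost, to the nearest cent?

$3.69

Minimising a linear cost over {protein ≥ 32, iron ≥ 10.5, servings ≥ 0} — the optimum is at a vertex, using one or two foods.
kidney beans only: max(32/8, 10.5/2.4) = 4.375 servings → $3.72.
Greek yogurt only: max(32/19, 10.5/0.2) = 52.5 servings → $49.88.
spinach only: max(32/2, 10.5/2.7) = 16 servings → $14.40.
peanut butter only: max(32/7, 10.5/0.5) = 21 servings → $8.40.
kidney beans + Greek yogurt: the both-tight solution has a negative serving — not a feasible corner.
kidney beans + spinach with both tight: 3.893 servings and 0.4286 servings → $3.69.
kidney beans + peanut butter with both targets exact would need a negative amount; discard.
Greek yogurt + spinach with both tight: 1.285 servings and 3.794 servings → $4.63.
Greek yogurt + peanut butter with both targets exact would need a negative amount; discard.
spinach + peanut butter with both tight: 3.212 servings and 3.654 servings → $4.35.
Cheapest feasible corner: $3.69.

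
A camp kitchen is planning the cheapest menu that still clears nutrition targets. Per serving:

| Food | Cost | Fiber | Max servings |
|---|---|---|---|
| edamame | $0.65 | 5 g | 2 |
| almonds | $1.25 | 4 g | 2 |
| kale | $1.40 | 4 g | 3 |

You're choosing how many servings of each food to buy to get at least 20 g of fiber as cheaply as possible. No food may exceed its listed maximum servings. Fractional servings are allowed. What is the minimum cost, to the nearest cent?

Cost per g of fiber: edamame $0.1300, almonds $0.3125, kale $0.3500.
Take 2 servings of edamame: +10.0 g fiber for $1.30 (total $1.30, still need 10.0 g).
Take 2 servings of almonds: +8.0 g fiber for $2.50 (total $3.80, still need 2.0 g).
Take 0.5 servings of kale: +2.0 g fiber for $0.70 (total $4.50, still need 0.0 g).
Greedy by cheapest-per-g is optimal for a single linear constraint, so the minimum cost is $4.50.

$4.50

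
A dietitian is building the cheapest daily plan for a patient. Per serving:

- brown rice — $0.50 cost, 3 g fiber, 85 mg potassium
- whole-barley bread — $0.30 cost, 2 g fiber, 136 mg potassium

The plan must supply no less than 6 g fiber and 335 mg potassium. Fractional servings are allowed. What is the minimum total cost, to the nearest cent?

An LP optimum is at a vertex; with two nutrient constraints at most two foods are used. Check each candidate.
brown rice only: max(6/3, 335/85) = 3.941 servings → $1.97.
whole-barley bread only: max(6/2, 335/136) = 3 servings → $0.90.
brown rice + whole-barley bread with both tight: 0.6134 servings and 2.08 servings → $0.93.
So the least-cost plan costs $0.90.

$0.90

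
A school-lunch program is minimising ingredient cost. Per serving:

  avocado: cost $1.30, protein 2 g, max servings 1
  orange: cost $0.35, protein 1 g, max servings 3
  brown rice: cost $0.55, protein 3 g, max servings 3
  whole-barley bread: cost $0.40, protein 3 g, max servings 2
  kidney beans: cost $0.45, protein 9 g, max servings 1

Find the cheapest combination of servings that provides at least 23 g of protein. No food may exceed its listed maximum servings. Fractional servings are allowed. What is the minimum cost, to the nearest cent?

Cost per g of protein: kidney beans $0.0500, whole-barley bread $0.1333, brown rice $0.1833, orange $0.3500, avocado $0.6500.
Take 1 serving of kidney beans: +9.0 g protein for $0.45 (total $0.45, still need 14.0 g).
Take 2 servings of whole-barley bread: +6.0 g protein for $0.80 (total $1.25, still need 8.0 g).
Take 2.667 servings of brown rice: +8.0 g protein for $1.47 (total $2.72, still need 0.0 g).
Filling from the cheapest source first is optimal under one linear minimum: $2.72.

$2.72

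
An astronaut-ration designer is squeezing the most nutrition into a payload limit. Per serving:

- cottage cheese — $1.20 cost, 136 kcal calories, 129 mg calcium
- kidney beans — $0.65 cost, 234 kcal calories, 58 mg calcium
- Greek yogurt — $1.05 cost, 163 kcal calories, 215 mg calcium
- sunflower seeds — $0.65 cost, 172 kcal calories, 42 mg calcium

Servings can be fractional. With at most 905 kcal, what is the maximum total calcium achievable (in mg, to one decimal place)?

1193.7 mg

Calcium per kcal: Greek yogurt 1.319, cottage cheese 0.9485, kidney beans 0.2479, sunflower seeds 0.2442.
With no serving limits, spend the whole calories allowance on Greek yogurt: 905 kcal / 163 kcal × 215 mg = 1193.7 mg.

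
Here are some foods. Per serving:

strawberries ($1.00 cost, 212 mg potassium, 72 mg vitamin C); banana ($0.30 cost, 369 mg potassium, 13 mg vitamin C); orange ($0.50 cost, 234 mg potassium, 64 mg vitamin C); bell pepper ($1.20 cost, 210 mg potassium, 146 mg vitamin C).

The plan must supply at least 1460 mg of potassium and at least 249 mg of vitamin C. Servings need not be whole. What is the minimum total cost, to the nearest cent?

A basic optimal solution has at most two foods positive. Try each food alone and each pair with both targets met exactly.
strawberries only: max(1460/212, 249/72) = 6.887 servings → $6.89.
banana only: max(1460/369, 249/13) = 19.15 servings → $5.75.
orange only: max(1460/234, 249/64) = 6.239 servings → $3.12.
bell pepper only: max(1460/210, 249/146) = 6.952 servings → $8.34.
strawberries + banana with both tight: 3.062 servings and 2.198 servings → $3.72.
strawberries + orange with both targets exact would need a negative amount; discard.
strawberries + bell pepper: intersection lies outside the first quadrant.
banana + orange with both tight: 1.71 servings and 3.543 servings → $2.28.
banana + bell pepper with both tight: 3.145 servings and 1.425 servings → $2.65.
orange + bell pepper: intersection lies outside the first quadrant.
So the least-cost plan costs $2.28.

$2.28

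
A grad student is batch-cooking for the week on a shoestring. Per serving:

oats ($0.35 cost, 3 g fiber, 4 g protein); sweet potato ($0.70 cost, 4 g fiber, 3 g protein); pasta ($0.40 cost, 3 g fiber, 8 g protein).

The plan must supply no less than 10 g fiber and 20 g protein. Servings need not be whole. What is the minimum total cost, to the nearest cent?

$1.25

This is a tiny linear program; its minimum lies at a vertex of the feasible set. List the vertices and price them.
oats only: max(10/3, 20/4) = 5 servings → $1.75.
sweet potato only: max(10/4, 20/3) = 6.667 servings → $4.67.
pasta only: max(10/3, 20/8) = 3.333 servings → $1.33.
oats + sweet potato with both targets exact would need a negative amount; discard.
oats + pasta with both tight: 1.667 servings and 1.667 servings → $1.25.
sweet potato + pasta with both tight: 0.8696 servings and 2.174 servings → $1.48.
The minimum over all feasible corners is $1.25.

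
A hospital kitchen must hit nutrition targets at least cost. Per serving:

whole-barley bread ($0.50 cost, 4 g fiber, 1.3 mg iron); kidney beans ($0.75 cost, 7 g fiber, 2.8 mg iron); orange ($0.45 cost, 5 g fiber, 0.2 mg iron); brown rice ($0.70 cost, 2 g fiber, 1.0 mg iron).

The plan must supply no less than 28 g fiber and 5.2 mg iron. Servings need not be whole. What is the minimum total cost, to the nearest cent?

$2.71

whole-barley bread only: max(28/4, 5.2/1.3) = 7 servings → $3.50.
kidney beans only: max(28/7, 5.2/2.8) = 4 servings → $3.00.
orange only: max(28/5, 5.2/0.2) = 26 servings → $11.70.
brown rice only: max(28/2, 5.2/1.0) = 14 servings → $9.80.
whole-barley bread + kidney beans: intersection lies outside the first quadrant.
whole-barley bread + orange with both tight: 3.579 servings and 2.737 servings → $3.02.
whole-barley bread + brown rice: intersection lies outside the first quadrant.
kidney beans + orange with both tight: 1.619 servings and 3.333 servings → $2.71.
kidney beans + brown rice: the both-tight solution has a negative serving — not a feasible corner.
orange + brown rice with both tight: 3.826 servings and 4.435 servings → $4.83.
The minimum over all feasible corners is $2.71.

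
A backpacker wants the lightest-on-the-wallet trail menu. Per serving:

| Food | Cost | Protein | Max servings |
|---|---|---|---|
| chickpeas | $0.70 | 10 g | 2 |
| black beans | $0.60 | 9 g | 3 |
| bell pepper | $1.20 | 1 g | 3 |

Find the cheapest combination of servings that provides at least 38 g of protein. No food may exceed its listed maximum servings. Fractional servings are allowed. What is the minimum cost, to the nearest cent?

Cost per g of protein: black beans $0.0667, chickpeas $0.0700, bell pepper $1.2000.
Take 3 servings of black beans: +27.0 g protein for $1.80 (total $1.80, still need 11.0 g).
Take 1.1 servings of chickpeas: +11.0 g protein for $0.77 (total $2.57, still need 0.0 g).
Filling from the cheapest source first is optimal under one linear minimum: $2.57.

$2.57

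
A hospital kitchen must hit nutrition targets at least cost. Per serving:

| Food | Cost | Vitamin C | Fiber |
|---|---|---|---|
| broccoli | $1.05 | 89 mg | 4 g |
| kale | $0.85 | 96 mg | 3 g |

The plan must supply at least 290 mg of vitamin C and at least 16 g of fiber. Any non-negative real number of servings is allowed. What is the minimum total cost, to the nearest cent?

broccoli only: max(290/89, 16/4) = 4 servings → $4.20.
kale only: max(290/96, 16/3) = 5.333 servings → $4.53.
broccoli + kale with both targets exact would need a negative amount; discard.
So the least-cost plan costs $4.20.

$4.20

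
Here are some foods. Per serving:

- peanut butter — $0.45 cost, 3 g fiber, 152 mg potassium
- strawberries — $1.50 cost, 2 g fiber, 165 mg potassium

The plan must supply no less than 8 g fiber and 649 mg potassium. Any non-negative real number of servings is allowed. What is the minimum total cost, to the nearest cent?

$1.92

Compare the cost at each extreme point of the feasible region.
peanut butter only: max(8/3, 649/152) = 4.27 servings → $1.92.
strawberries only: max(8/2, 649/165) = 4 servings → $6.00.
peanut butter + strawberries with both tight: 0.1152 servings and 3.827 servings → $5.79.
Cheapest feasible corner: $1.92.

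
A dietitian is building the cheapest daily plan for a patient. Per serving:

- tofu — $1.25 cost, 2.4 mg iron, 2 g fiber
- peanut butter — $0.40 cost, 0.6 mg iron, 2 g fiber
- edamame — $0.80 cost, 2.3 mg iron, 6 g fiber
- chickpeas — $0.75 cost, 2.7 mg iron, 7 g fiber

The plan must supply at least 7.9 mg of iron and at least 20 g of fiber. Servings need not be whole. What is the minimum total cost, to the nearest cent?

Check every corner: each single food scaled to meet both minima, and each pair solved so both constraints bind.
tofu only: max(7.9/2.4, 20/2) = 10 servings → $12.50.
peanut butter only: max(7.9/0.6, 20/2) = 13.17 servings → $5.27.
edamame only: max(7.9/2.3, 20/6) = 3.435 servings → $2.75.
chickpeas only: max(7.9/2.7, 20/7) = 2.926 servings → $2.19.
tofu + peanut butter with both tight: 1.056 servings and 8.944 servings → $4.90.
tofu + edamame with both tight: 0.1429 servings and 3.286 servings → $2.81.
tofu + chickpeas with both tight: 0.114 servings and 2.825 servings → $2.26.
peanut butter + edamame with both targets exact would need a negative amount; discard.
peanut butter + chickpeas: the both-tight solution has a negative serving — not a feasible corner.
edamame + chickpeas with both targets exact would need a negative amount; discard.
The minimum over all feasible corners is $2.19.

$2.19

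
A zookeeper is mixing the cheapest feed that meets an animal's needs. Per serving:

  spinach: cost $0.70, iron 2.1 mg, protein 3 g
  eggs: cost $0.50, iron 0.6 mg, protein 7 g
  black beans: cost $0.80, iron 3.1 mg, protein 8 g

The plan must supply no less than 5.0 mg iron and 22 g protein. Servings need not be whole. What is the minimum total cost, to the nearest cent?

This is a tiny linear program; its minimum lies at a vertex of the feasible set. List the vertices and price them.
spinach only: max(5.0/2.1, 22/3) = 7.333 servings → $5.13.
eggs only: max(5.0/0.6, 22/7) = 8.333 servings → $4.17.
black beans only: max(5.0/3.1, 22/8) = 2.75 servings → $2.20.
spinach + eggs with both tight: 1.69 servings and 2.419 servings → $2.39.
spinach + black beans: the both-tight solution has a negative serving — not a feasible corner.
eggs + black beans with both tight: 1.669 servings and 1.29 servings → $1.87.
So the least-cost plan costs $1.87.

$1.87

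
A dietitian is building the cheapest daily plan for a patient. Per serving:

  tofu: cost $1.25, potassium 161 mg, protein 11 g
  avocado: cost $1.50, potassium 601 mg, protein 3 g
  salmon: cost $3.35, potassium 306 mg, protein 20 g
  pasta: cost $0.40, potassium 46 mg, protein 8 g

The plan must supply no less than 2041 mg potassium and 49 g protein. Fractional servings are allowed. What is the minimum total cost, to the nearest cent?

$6.52

Minimising a linear cost over {potassium ≥ 2041, protein ≥ 49, servings ≥ 0} — the optimum is at a vertex, using one or two foods.
tofu only: max(2041/161, 49/11) = 12.68 servings → $15.85.
avocado only: max(2041/601, 49/3) = 16.33 servings → $24.50.
salmon only: max(2041/306, 49/20) = 6.67 servings → $22.34.
pasta only: max(2041/46, 49/8) = 44.37 servings → $17.75.
tofu + avocado with both tight: 3.806 servings and 2.376 servings → $8.32.
tofu + salmon: the both-tight solution has a negative serving — not a feasible corner.
tofu + pasta: the both-tight solution has a negative serving — not a feasible corner.
avocado + salmon with both tight: 2.326 servings and 2.101 servings → $10.53.
avocado + pasta with both tight: 3.014 servings and 4.995 servings → $6.52.
salmon + pasta: the both-tight solution has a negative serving — not a feasible corner.
So the least-cost plan costs $6.52.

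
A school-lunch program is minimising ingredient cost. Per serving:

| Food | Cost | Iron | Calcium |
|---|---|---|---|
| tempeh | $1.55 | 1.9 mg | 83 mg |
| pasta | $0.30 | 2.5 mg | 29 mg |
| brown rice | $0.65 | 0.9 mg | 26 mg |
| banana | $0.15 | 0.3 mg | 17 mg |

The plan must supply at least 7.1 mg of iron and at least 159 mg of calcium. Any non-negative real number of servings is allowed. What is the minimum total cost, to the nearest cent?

At the optimum either one food covers both requirements or two foods hit both targets exactly; no other combination can be cheaper.
tempeh only: max(7.1/1.9, 159/83) = 3.737 servings → $5.79.
pasta only: max(7.1/2.5, 159/29) = 5.483 servings → $1.64.
brown rice only: max(7.1/0.9, 159/26) = 7.889 servings → $5.13.
banana only: max(7.1/0.3, 159/17) = 23.67 servings → $3.55.
tempeh + pasta with both tight: 1.257 servings and 1.885 servings → $2.51.
tempeh + brown rice with both targets exact would need a negative amount; discard.
tempeh + banana: intersection lies outside the first quadrant.
pasta + brown rice with both tight: 1.067 servings and 4.925 servings → $3.52.
pasta + banana with both tight: 2.16 servings and 5.669 servings → $1.50.
brown rice + banana: intersection lies outside the first quadrant.
The minimum over all feasible corners is $1.50.

$1.50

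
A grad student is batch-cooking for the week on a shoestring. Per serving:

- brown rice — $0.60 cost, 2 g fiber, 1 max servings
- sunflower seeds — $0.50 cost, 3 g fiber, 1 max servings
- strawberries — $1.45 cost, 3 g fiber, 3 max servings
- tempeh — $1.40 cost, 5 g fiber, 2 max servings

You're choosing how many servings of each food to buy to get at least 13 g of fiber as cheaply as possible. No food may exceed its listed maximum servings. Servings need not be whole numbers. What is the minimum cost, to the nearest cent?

$3.30

Cost per g of fiber: sunflower seeds $0.1667, tempeh $0.2800, brown rice $0.3000, strawberries $0.4833.
Take 1 serving of sunflower seeds: +3.0 g fiber for $0.50 (total $0.50, still need 10.0 g).
Take 2 servings of tempeh: +10.0 g fiber for $2.80 (total $3.30, still need 0.0 g).
Filling from the cheapest source first is optimal under one linear minimum: $3.30.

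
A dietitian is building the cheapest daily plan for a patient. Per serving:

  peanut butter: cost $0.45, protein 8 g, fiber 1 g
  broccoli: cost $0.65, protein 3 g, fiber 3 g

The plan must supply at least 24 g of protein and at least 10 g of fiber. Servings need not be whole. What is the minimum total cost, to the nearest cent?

Check every corner: each single food scaled to meet both minima, and each pair solved so both constraints bind.
peanut butter only: max(24/8, 10/1) = 10 servings → $4.50.
broccoli only: max(24/3, 10/3) = 8 servings → $5.20.
peanut butter + broccoli with both tight: 2 servings and 2.667 servings → $2.63.
Cheapest feasible corner: $2.63.

$2.63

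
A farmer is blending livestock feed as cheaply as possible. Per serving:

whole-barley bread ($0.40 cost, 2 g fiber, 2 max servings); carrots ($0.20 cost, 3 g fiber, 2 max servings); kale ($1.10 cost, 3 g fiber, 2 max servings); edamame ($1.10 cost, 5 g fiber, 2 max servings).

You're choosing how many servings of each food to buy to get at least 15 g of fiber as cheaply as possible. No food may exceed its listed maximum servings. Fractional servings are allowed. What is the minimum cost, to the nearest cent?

Cost per g of fiber: carrots $0.0667, whole-barley bread $0.2000, edamame $0.2200, kale $0.3667.
Take 2 servings of carrots: +6.0 g fiber for $0.40 (total $0.40, still need 9.0 g).
Take 2 servings of whole-barley bread: +4.0 g fiber for $0.80 (total $1.20, still need 5.0 g).
Take 1 serving of edamame: +5.0 g fiber for $1.10 (total $2.30, still need 0.0 g).
Filling from the cheapest source first is optimal under one linear minimum: $2.30.

$2.30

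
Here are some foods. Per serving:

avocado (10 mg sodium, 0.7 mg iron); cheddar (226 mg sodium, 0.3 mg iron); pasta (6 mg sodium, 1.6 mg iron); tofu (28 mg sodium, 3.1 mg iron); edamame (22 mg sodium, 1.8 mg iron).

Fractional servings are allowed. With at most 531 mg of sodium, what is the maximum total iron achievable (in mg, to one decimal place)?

Iron per mg sodium: pasta 0.2667, tofu 0.1107, edamame 0.08182, avocado 0.07, cheddar 0.001327.
With no serving limits, spend the whole sodium allowance on pasta: 531 mg / 6 mg × 1.6 mg = 141.6 mg.

141.6 mg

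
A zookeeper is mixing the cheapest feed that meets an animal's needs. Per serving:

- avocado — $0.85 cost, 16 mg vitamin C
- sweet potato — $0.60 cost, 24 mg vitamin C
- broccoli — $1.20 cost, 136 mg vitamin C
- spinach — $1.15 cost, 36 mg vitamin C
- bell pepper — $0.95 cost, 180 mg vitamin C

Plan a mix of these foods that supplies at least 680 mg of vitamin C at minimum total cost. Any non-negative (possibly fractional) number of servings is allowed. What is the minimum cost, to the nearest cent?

$3.59

Cost per mg of vitamin C: bell pepper $0.0053, broccoli $0.0088, sweet potato $0.0250, spinach $0.0319, avocado $0.0531.
With no serving limits, use only bell pepper: 680 mg / 180 mg = 3.778 servings × $0.95 = $3.59.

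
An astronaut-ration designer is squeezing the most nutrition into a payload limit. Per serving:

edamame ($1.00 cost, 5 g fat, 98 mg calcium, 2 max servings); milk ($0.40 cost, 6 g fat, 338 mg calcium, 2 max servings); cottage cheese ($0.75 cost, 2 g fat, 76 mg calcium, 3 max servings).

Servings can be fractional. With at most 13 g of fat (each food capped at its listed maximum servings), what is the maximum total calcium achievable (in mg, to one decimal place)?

Calcium per g fat: milk 56.33, cottage cheese 38, edamame 19.6.
Take 2 servings of milk: uses 12 g fat, +676.0 mg calcium (running total 676.0 mg).
Take 0.5 servings of cottage cheese: uses 1 g fat, +38.0 mg calcium (running total 714.0 mg).
Filling greedily by calcium-per-g fat is optimal for one linear limit, giving 714.0 mg.

714.0 mg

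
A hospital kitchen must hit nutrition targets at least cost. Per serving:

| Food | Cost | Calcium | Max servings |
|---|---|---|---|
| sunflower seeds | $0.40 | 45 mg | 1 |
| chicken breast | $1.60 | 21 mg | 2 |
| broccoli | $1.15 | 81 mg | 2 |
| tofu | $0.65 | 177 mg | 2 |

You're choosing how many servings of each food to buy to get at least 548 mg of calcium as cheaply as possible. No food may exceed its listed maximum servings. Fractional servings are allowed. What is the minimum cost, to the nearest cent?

Cost per mg of calcium: tofu $0.0037, sunflower seeds $0.0089, broccoli $0.0142, chicken breast $0.0762.
Take 2 servings of tofu: +354.0 mg calcium for $1.30 (total $1.30, still need 194.0 mg).
Take 1 serving of sunflower seeds: +45.0 mg calcium for $0.40 (total $1.70, still need 149.0 mg).
Take 1.84 servings of broccoli: +149.0 mg calcium for $2.12 (total $3.82, still need 0.0 mg).
Greedy by cheapest-per-mg is optimal for a single linear constraint, so the minimum cost is $3.82.

$3.82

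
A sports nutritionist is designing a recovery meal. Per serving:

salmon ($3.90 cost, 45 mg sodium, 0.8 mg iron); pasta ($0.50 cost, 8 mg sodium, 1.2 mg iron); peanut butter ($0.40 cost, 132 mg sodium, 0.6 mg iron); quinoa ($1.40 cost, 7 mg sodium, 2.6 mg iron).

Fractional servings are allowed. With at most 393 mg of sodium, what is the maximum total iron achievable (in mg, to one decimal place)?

Iron per mg sodium: quinoa 0.3714, pasta 0.15, salmon 0.01778, peanut butter 0.004545.
With no serving limits, spend the whole sodium allowance on quinoa: 393 mg / 7 mg × 2.6 mg = 146.0 mg.

146.0 mg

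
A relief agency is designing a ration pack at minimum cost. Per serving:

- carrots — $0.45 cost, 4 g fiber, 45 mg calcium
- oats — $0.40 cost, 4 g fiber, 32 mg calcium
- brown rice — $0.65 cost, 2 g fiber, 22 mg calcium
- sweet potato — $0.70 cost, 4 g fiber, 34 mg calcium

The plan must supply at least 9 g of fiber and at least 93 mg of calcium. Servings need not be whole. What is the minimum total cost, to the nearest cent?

For a min-cost LP with two ≥-constraints, a basic feasible solution has at most two positive variables.
carrots only: max(9/4, 93/45) = 2.25 servings → $1.01.
oats only: max(9/4, 93/32) = 2.906 servings → $1.16.
brown rice only: max(9/2, 93/22) = 4.5 servings → $2.92.
sweet potato only: max(9/4, 93/34) = 2.735 servings → $1.91.
carrots + oats with both tight: 1.615 servings and 0.6346 servings → $0.98.
carrots + brown rice: the both-tight solution has a negative serving — not a feasible corner.
carrots + sweet potato with both tight: 1.5 servings and 0.75 servings → $1.20.
oats + brown rice with both tight: 0.5 servings and 3.5 servings → $2.48.
oats + sweet potato: the both-tight solution has a negative serving — not a feasible corner.
brown rice + sweet potato with both tight: 3.3 servings and 0.6 servings → $2.56.
Cheapest feasible corner: $0.98.

$0.98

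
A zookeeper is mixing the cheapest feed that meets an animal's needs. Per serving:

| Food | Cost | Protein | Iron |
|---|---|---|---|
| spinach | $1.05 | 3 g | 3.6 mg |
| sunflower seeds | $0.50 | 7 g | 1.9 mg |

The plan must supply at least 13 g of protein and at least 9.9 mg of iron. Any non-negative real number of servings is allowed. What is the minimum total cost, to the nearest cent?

$2.61

An LP optimum is at a vertex; with two nutrient constraints at most two foods are used. Check each candidate.
spinach only: max(13/3, 9.9/3.6) = 4.333 servings → $4.55.
sunflower seeds only: max(13/7, 9.9/1.9) = 5.211 servings → $2.61.
spinach + sunflower seeds with both tight: 2.287 servings and 0.8769 servings → $2.84.
The minimum over all feasible corners is $2.61.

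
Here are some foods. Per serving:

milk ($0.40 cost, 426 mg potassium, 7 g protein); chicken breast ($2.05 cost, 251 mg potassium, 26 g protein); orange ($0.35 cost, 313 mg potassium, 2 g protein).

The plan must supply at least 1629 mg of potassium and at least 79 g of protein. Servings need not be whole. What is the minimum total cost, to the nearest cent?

$4.51

For a min-cost LP with two ≥-constraints, a basic feasible solution has at most two positive variables.
milk only: max(1629/426, 79/7) = 11.29 servings → $4.51.
chicken breast only: max(1629/251, 79/26) = 6.49 servings → $13.30.
orange only: max(1629/313, 79/2) = 39.5 servings → $13.82.
milk + chicken breast with both tight: 2.417 servings and 2.388 servings → $5.86.
milk + orange: the both-tight solution has a negative serving — not a feasible corner.
chicken breast + orange with both tight: 2.812 servings and 2.95 servings → $6.80.
So the least-cost plan costs $4.51.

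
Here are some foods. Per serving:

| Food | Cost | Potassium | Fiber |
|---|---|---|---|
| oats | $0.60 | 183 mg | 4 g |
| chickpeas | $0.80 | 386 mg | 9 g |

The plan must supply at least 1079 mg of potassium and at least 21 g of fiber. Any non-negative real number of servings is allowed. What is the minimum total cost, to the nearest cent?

At the optimum either one food covers both requirements or two foods hit both targets exactly; no other combination can be cheaper.
oats only: max(1079/183, 21/4) = 5.896 servings → $3.54.
chickpeas only: max(1079/386, 21/9) = 2.795 servings → $2.24.
oats + chickpeas: intersection lies outside the first quadrant.
Cheapest feasible corner: $2.24.

$2.24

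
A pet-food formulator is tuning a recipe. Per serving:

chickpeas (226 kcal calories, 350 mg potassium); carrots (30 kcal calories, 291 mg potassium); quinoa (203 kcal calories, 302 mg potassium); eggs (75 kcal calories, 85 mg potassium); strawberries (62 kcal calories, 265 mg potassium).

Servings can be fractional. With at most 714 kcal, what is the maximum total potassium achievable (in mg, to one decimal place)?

6925.8 mg

Potassium per kcal: carrots 9.7, strawberries 4.274, chickpeas 1.549, quinoa 1.488, eggs 1.133.
With no serving limits, spend the whole calories allowance on carrots: 714 kcal / 30 kcal × 291 mg = 6925.8 mg.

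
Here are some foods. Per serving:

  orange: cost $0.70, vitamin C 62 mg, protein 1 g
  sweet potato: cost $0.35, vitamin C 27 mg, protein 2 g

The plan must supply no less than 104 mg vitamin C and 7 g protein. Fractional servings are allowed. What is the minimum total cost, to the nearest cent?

Check every corner: each single food scaled to meet both minima, and each pair solved so both constraints bind.
orange only: max(104/62, 7/1) = 7 servings → $4.90.
sweet potato only: max(104/27, 7/2) = 3.852 servings → $1.35.
orange + sweet potato with both tight: 0.1959 servings and 3.402 servings → $1.33.
Cheapest feasible corner: $1.33.

$1.33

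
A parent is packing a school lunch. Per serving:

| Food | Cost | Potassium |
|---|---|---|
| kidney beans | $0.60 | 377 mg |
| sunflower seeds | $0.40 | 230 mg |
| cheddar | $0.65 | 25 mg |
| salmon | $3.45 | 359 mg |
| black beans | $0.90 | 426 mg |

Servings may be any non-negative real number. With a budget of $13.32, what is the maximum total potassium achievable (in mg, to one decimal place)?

Potassium per dollar: kidney beans 628.3, sunflower seeds 575, black beans 473.3, salmon 104.1, cheddar 38.46.
With no serving limits, spend the whole cost allowance on kidney beans: $13.32 / $0.60 × 377 mg = 8369.4 mg.

8369.4 mg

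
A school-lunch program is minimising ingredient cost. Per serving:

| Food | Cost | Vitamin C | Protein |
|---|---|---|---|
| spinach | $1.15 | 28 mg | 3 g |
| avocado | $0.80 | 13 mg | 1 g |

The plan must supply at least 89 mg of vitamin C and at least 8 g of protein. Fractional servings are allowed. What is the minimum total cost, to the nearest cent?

$3.66

Minimising a linear cost over {vitamin C ≥ 89, protein ≥ 8, servings ≥ 0} — the optimum is at a vertex, using one or two foods.
spinach only: max(89/28, 8/3) = 3.179 servings → $3.66.
avocado only: max(89/13, 8/1) = 8 servings → $6.40.
spinach + avocado with both tight: 1.364 servings and 3.909 servings → $4.70.
So the least-cost plan costs $3.66.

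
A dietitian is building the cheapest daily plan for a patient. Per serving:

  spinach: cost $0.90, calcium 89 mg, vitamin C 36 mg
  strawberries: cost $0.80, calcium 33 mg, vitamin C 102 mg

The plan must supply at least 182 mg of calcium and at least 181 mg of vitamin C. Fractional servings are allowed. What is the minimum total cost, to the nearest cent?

At the optimum either one food covers both requirements or two foods hit both targets exactly; no other combination can be cheaper.
spinach only: max(182/89, 181/36) = 5.028 servings → $4.53.
strawberries only: max(182/33, 181/102) = 5.515 servings → $4.41.
spinach + strawberries with both tight: 1.596 servings and 1.211 servings → $2.41.
The minimum over all feasible corners is $2.41.

$2.41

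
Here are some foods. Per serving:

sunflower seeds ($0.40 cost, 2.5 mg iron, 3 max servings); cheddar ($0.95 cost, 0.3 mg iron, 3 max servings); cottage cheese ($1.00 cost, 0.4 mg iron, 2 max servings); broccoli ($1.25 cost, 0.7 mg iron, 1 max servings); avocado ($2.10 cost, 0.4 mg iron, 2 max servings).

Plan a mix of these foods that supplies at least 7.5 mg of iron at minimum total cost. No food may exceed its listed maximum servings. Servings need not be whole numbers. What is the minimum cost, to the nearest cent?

$1.20

Cost per mg of iron: sunflower seeds $0.1600, broccoli $1.7857, cottage cheese $2.5000, cheddar $3.1667, avocado $5.2500.
Take 3 servings of sunflower seeds: +7.5 mg iron for $1.20 (total $1.20, still need 0.0 mg).
Greedy by cheapest-per-mg is optimal for a single linear constraint, so the minimum cost is $1.20.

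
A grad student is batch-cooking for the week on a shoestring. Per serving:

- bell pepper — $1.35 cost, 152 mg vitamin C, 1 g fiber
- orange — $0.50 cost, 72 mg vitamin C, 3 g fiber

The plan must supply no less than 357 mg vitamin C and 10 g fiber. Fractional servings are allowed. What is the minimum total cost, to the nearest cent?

A basic optimal solution has at most two foods positive. Try each food alone and each pair with both targets met exactly.
bell pepper only: max(357/152, 10/1) = 10 servings → $13.50.
orange only: max(357/72, 10/3) = 4.958 servings → $2.48.
bell pepper + orange with both tight: 0.9141 servings and 3.029 servings → $2.75.
So the least-cost plan costs $2.48.

$2.48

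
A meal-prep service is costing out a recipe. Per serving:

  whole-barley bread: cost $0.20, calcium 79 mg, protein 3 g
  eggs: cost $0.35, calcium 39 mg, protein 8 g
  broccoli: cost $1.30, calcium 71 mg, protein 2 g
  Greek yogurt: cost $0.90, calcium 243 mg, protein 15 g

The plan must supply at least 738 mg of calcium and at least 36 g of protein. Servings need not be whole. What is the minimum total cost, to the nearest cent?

Compare the cost at each extreme point of the feasible region.
whole-barley bread only: max(738/79, 36/3) = 12 servings → $2.40.
eggs only: max(738/39, 36/8) = 18.92 servings → $6.62.
broccoli only: max(738/71, 36/2) = 18 servings → $23.40.
Greek yogurt only: max(738/243, 36/15) = 3.037 servings → $2.73.
whole-barley bread + eggs with both tight: 8.738 servings and 1.223 servings → $2.18.
whole-barley bread + broccoli with both targets exact would need a negative amount; discard.
whole-barley bread + Greek yogurt with both tight: 5.092 servings and 1.382 servings → $2.26.
eggs + broccoli with both tight: 2.204 servings and 9.184 servings → $12.71.
eggs + Greek yogurt: intersection lies outside the first quadrant.
broccoli + Greek yogurt with both tight: 4.01 servings and 1.865 servings → $6.89.
Cheapest feasible corner: $2.18.

$2.18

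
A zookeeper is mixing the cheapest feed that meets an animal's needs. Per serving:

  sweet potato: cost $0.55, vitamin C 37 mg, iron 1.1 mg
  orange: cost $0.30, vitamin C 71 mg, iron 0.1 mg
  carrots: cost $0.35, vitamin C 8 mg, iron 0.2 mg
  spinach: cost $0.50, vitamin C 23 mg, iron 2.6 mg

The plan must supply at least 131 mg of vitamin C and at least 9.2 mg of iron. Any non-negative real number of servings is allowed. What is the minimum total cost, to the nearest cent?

At the optimum either one food covers both requirements or two foods hit both targets exactly; no other combination can be cheaper.
sweet potato only: max(131/37, 9.2/1.1) = 8.364 servings → $4.60.
orange only: max(131/71, 9.2/0.1) = 92 servings → $27.60.
carrots only: max(131/8, 9.2/0.2) = 46 servings → $16.10.
spinach only: max(131/23, 9.2/2.6) = 5.696 servings → $2.85.
sweet potato + orange with both targets exact would need a negative amount; discard.
sweet potato + carrots: intersection lies outside the first quadrant.
sweet potato + spinach with both tight: 1.819 servings and 2.769 servings → $2.39.
orange + carrots: the both-tight solution has a negative serving — not a feasible corner.
orange + spinach with both tight: 0.7076 servings and 3.511 servings → $1.97.
carrots + spinach with both tight: 7.963 servings and 2.926 servings → $4.25.
The minimum over all feasible corners is $1.97.

$1.97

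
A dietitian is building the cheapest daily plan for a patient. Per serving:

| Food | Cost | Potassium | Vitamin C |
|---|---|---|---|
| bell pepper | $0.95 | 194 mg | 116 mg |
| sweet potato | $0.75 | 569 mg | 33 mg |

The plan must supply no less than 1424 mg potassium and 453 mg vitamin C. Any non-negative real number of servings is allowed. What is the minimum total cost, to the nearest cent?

$4.33

This is a tiny linear program; its minimum lies at a vertex of the feasible set. List the vertices and price them.
bell pepper only: max(1424/194, 453/116) = 7.34 servings → $6.97.
sweet potato only: max(1424/569, 453/33) = 13.73 servings → $10.30.
bell pepper + sweet potato with both tight: 3.536 servings and 1.297 servings → $4.33.
The minimum over all feasible corners is $4.33.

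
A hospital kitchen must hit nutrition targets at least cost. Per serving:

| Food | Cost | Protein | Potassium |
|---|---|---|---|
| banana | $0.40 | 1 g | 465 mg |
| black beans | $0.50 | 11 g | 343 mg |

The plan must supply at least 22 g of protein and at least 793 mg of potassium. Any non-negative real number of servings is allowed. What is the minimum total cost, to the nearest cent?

$1.09

An LP optimum is at a vertex; with two nutrient constraints at most two foods are used. Check each candidate.
banana only: max(22/1, 793/465) = 22 servings → $8.80.
black beans only: max(22/11, 793/343) = 2.312 servings → $1.16.
banana + black beans with both tight: 0.2466 servings and 1.978 servings → $1.09.
The minimum over all feasible corners is $1.09.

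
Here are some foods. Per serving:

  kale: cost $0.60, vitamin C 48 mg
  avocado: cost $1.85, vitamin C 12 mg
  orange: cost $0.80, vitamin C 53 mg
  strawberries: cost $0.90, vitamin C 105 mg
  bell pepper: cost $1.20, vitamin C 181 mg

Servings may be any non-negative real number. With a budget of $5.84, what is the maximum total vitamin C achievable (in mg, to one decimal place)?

880.9 mg

Vitamin C per dollar: bell pepper 150.8, strawberries 116.7, kale 80, orange 66.25, avocado 6.486.
With no serving limits, spend the whole cost allowance on bell pepper: $5.84 / $1.20 × 181 mg = 880.9 mg.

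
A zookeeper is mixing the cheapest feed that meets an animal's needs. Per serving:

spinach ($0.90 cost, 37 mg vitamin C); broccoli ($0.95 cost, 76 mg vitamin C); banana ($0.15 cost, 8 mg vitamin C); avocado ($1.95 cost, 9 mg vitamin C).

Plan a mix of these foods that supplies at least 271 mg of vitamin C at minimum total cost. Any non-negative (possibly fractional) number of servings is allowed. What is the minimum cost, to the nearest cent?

Cost per mg of vitamin C: broccoli $0.0125, banana $0.0187, spinach $0.0243, avocado $0.2167.
With no serving limits, use only broccoli: 271 mg / 76 mg = 3.566 servings × $0.95 = $3.39.

$3.39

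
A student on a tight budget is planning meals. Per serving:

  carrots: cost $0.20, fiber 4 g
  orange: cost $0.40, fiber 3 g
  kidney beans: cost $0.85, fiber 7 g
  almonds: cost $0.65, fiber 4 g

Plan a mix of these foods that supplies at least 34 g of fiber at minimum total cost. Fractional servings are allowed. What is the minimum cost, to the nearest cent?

Cost per g of fiber: carrots $0.0500, kidney beans $0.1214, orange $0.1333, almonds $0.1625.
With no serving limits, use only carrots: 34 g / 4 g = 8.5 servings × $0.20 = $1.70.

$1.70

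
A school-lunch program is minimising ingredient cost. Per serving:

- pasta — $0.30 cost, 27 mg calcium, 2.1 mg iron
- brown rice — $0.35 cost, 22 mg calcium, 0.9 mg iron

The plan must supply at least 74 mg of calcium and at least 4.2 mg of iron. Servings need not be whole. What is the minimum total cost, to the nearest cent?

$0.82

Two binding constraints pin down two serving amounts, so the optimal mix uses at most two foods. The candidates are each food alone (scaled to the tighter of calcium/iron) and each pair with both constraints tight.
pasta only: max(74/27, 4.2/2.1) = 2.741 servings → $0.82.
brown rice only: max(74/22, 4.2/0.9) = 4.667 servings → $1.63.
pasta + brown rice with both tight: 1.178 servings and 1.918 servings → $1.02.
The minimum over all feasible corners is $0.82.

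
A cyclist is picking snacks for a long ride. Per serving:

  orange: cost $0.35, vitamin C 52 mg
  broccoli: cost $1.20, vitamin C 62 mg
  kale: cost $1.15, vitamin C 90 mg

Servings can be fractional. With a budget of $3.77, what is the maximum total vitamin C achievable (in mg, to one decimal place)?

560.1 mg

Vitamin C per dollar: orange 148.6, kale 78.26, broccoli 51.67.
With no serving limits, spend the whole cost allowance on orange: $3.77 / $0.35 × 52 mg = 560.1 mg.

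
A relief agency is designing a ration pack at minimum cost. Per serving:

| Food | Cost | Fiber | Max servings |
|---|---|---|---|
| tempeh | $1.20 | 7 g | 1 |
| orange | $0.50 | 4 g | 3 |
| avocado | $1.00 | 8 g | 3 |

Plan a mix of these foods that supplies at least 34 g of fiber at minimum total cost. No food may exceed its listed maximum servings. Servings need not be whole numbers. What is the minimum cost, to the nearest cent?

Cost per g of fiber: orange $0.1250, avocado $0.1250, tempeh $0.1714.
Take 3 servings of orange: +12.0 g fiber for $1.50 (total $1.50, still need 22.0 g).
Take 2.75 servings of avocado: +22.0 g fiber for $2.75 (total $4.25, still need 0.0 g).
Greedy by cheapest-per-g is optimal for a single linear constraint, so the minimum cost is $4.25.

$4.25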